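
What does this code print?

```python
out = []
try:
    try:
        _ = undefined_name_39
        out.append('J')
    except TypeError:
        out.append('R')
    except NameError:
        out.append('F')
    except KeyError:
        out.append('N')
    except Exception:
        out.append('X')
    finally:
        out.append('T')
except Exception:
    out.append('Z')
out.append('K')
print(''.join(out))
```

Execution trace: 'F' (inner except NameError) → 'T' (inner finally) → 'K' (after the try/except). Output: FTK

Answer: FTK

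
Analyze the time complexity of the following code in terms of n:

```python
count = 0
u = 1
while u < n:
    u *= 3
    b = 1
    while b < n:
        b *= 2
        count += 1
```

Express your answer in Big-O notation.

Each loop level contributes: log n × log n. Multiplying the contributions gives O(log² n).

Answer: O(log² n)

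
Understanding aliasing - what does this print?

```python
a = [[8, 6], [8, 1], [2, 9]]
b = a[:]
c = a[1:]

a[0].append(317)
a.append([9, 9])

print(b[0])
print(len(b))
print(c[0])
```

Key concept: slice with nested mutation.
Step by step:
`a = [[8, 6], [8, 1], [2, 9]]` → a = [[8, 6], [8, 1], [2, 9]]
`b = a[:]` → b = [[8, 6], [8, 1], [2, 9]]
`c = a[1:]` → c = [[8, 1], [2, 9]]
`a[0].append(317)` → a = [[8, 6, 317], [8, 1], [2, 9]]; b = [[8, 6, 317], [8, 1], [2, 9]]
`a.append([9, 9])` → a = [[8, 6, 317], [8, 1], [2, 9], [9, 9]]
`print(b[0])` → prints [8, 6, 317]
`print(len(b))` → prints 3
`print(c[0])` → prints [8, 1]

Answer:
[8, 6, 317]
3
[8, 1]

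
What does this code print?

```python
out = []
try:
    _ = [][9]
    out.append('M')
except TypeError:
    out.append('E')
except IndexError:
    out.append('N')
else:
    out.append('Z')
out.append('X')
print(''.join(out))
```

Execution trace: 'N' (except IndexError) → 'X' (after the try/except). Output: NX

Answer: NX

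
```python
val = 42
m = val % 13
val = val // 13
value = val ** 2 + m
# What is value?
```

Trace:
`val = 42` → val = 42
`m = val % 13` → m = 3
`val = val // 13` → val = 3
`value = val ** 2 + m` → value = 12
So value = 12

Answer: 12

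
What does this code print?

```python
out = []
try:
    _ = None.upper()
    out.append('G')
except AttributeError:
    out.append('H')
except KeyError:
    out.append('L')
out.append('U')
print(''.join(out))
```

Execution trace: 'H' (except AttributeError) → 'U' (after the try/except). Output: HU

Answer: HU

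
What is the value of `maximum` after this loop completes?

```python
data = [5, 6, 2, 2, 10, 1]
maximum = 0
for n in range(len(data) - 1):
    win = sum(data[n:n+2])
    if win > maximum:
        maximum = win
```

Max sum of 2-element window in [5, 6, 2, 2, 10, 1]
`maximum` takes the values: 0 → 11 → 12

Answer: 12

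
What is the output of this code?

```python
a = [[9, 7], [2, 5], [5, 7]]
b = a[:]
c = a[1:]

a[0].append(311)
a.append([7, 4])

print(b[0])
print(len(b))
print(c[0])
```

Key concept: slice with nested mutation.
Step by step:
`a = [[9, 7], [2, 5], [5, 7]]` → a = [[9, 7], [2, 5], [5, 7]]
`b = a[:]` → b = [[9, 7], [2, 5], [5, 7]]
`c = a[1:]` → c = [[2, 5], [5, 7]]
`a[0].append(311)` → a = [[9, 7, 311], [2, 5], [5, 7]]; b = [[9, 7, 311], [2, 5], [5, 7]]
`a.append([7, 4])` → a = [[9, 7, 311], [2, 5], [5, 7], [7, 4]]
`print(b[0])` → prints [9, 7, 311]
`print(len(b))` → prints 3
`print(c[0])` → prints [2, 5]

Answer:
[9, 7, 311]
3
[2, 5]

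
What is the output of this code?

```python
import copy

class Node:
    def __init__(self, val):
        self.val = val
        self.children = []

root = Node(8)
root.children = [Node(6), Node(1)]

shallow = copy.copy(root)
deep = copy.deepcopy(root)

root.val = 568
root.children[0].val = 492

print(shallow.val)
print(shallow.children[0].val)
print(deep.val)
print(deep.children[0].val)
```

Key concept: deep copy with custom objects.
Step by step:
`root = Node(8)` → root = Node(val=8, children=[])
`root.children = [Node(6), Node(1)]` → root = Node(val=8, children=[Node(val=6, children=[]), Node(val=1, children=[])])
`shallow = copy.copy(root)` → shallow = Node(val=8, children=[Node(val=6, children=[]), Node(val=1, children=[])])
`deep = copy.deepcopy(root)` → deep = Node(val=8, children=[Node(val=6, children=[]), Node(val=1, children=[])])
`root.val = 568` → root = Node(val=568, children=[Node(val=6, children=[]), Node(val=1, children=[])])
`root.children[0].val = 492` → root = Node(val=568, children=[Node(val=492, children=[]), Node(val=1, children=[])]); shallow = Node(val=8, children=[Node(val=492, children=[]), Node(val=1, children=[])])
`print(shallow.val)` → prints 8
`print(shallow.children[0].val)` → prints 492
`print(deep.val)` → prints 8
`print(deep.children[0].val)` → prints 6

Answer:
8
492
8
6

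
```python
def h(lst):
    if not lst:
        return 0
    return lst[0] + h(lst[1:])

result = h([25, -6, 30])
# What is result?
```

25 + (-6) + 30 + 0 = 49

Answer: 49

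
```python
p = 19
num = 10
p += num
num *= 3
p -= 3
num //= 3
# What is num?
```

Trace:
`p = 19` → p = 19
`num = 10` → num = 10
`p += num` → p = 29
`num *= 3` → num = 30
`p -= 3` → p = 26
`num //= 3` → num = 10
So num = 10

Answer: 10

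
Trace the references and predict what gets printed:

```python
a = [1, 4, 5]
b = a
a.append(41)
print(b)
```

Key concept: basic list aliasing.
Step by step:
`a = [1, 4, 5]` → a = [1, 4, 5]
`b = a` → b = [1, 4, 5] (same object as a)
`a.append(41)` → a = [1, 4, 5, 41] (same object as b); b = [1, 4, 5, 41] (same object as a)
`print(b)` → prints [1, 4, 5, 41]

Answer: [1, 4, 5, 41]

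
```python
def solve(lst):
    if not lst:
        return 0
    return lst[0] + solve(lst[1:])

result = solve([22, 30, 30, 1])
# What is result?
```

22 + 30 + 30 + 1 + 0 = 83

Answer: 83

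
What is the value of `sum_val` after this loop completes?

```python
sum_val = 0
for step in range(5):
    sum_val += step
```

Sum of 0 to 4 = 10
`sum_val` takes the values: 0 → 1 → 3 → 6 → 10

Answer: 10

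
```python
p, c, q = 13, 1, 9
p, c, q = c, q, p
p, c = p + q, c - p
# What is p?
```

Trace:
`p, c, q = 13, 1, 9` → p = 13; c = 1; q = 9
`p, c, q = c, q, p` → p = 1; c = 9; q = 13
`p, c = p + q, c - p` → p = 14; c = 8
So p = 14

Answer: 14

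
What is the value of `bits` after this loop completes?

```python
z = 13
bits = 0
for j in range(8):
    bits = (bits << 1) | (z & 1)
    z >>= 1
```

Reverse lowest 8 bits of 13
`bits` takes the values: 0 → 1 → 2 → 5 → 11 → 22 → 44 → 88 → 176

Answer: 176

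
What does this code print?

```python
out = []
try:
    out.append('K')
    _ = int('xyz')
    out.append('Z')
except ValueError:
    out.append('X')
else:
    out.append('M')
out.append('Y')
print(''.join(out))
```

Execution trace: 'K' (try body) → 'X' (except ValueError) → 'Y' (after the try/except). Output: KXY

Answer: KXY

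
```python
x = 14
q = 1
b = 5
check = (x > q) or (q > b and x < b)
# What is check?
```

Trace:
`x = 14` → x = 14
`q = 1` → q = 1
`b = 5` → b = 5
`check = (x > q) or (q > b and x < b)` → check = True
So check = True

Answer: True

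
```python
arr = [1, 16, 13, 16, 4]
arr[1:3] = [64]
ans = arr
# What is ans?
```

Trace:
`arr = [1, 16, 13, 16, 4]` → arr = [1, 16, 13, 16, 4]
`arr[1:3] = [64]` → arr = [1, 64, 16, 4]
`ans = arr` → ans = [1, 64, 16, 4]
So ans = [1, 64, 16, 4]

Answer: [1, 64, 16, 4]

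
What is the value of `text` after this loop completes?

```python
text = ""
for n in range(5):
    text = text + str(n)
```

Concatenate digits 0 to 4
`text` takes the values: "" → "0" → "01" → "012" → "0123" → "01234"

Answer: "01234"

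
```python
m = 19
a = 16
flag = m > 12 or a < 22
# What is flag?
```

Trace:
`m = 19` → m = 19
`a = 16` → a = 16
`flag = m > 12 or a < 22` → flag = True
So flag = True

Answer: True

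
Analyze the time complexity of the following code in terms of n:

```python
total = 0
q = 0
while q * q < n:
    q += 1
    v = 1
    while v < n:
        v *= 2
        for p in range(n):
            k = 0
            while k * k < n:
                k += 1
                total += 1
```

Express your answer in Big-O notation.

Each loop level contributes: √n × log n × n × √n. Multiplying the contributions gives O(n^2 log n).

Answer: O(n^2 log n)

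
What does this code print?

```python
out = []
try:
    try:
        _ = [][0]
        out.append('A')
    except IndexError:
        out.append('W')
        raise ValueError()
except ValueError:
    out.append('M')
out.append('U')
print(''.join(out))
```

Execution trace: 'W' (inner except IndexError) → 'M' (outer except ValueError) → 'U' (after the try/except). Output: WMU

Answer: WMU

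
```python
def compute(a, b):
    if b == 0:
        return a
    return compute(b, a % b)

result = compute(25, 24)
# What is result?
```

compute(25, 24) -> compute(24, 1) -> compute(1, 0) -> 1

Answer: 1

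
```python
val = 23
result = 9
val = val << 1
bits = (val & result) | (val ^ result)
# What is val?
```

Trace:
`val = 23` → val = 23
`result = 9` → result = 9
`val = val << 1` → val = 46
`bits = (val & result) | (val ^ result)` → bits = 47
So val = 46

Answer: 46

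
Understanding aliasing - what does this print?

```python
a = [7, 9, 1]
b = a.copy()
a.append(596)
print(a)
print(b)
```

Key concept: list.copy() creates independent copy.
Step by step:
`a = [7, 9, 1]` → a = [7, 9, 1]
`b = a.copy()` → b = [7, 9, 1]
`a.append(596)` → a = [7, 9, 1, 596]
`print(a)` → prints [7, 9, 1, 596]
`print(b)` → prints [7, 9, 1]

Answer:
[7, 9, 1, 596]
[7, 9, 1]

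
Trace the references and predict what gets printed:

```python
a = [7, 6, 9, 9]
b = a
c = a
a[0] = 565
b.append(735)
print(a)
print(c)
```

Key concept: multiple aliases.
Step by step:
`a = [7, 6, 9, 9]` → a = [7, 6, 9, 9]
`b = a` → b = [7, 6, 9, 9] (same object as a)
`c = a` → c = [7, 6, 9, 9] (same object as a, b)
`a[0] = 565` → a = [565, 6, 9, 9] (same object as b, c); b = [565, 6, 9, 9] (same object as a, c); c = [565, 6, 9, 9] (same object as a, b)
`b.append(735)` → a = [565, 6, 9, 9, 735] (same object as b, c); b = [565, 6, 9, 9, 735] (same object as a, c); c = [565, 6, 9, 9, 735] (same object as a, b)
`print(a)` → prints [565, 6, 9, 9, 735]
`print(c)` → prints [565, 6, 9, 9, 735]

Answer:
[565, 6, 9, 9, 735]
[565, 6, 9, 9, 735]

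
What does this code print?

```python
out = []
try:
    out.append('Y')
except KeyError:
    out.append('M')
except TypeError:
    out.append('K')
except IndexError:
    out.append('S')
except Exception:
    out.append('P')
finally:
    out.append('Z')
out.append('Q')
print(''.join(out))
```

Execution trace: 'Y' (try body, no exception) → 'Z' (finally) → 'Q' (after the try/except). Output: YZQ

Answer: YZQ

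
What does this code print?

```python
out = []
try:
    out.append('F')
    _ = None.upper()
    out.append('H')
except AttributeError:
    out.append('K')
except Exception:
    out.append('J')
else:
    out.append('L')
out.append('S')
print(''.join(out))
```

Execution trace: 'F' (try body) → 'K' (except AttributeError) → 'S' (after the try/except). Output: FKS

Answer: FKS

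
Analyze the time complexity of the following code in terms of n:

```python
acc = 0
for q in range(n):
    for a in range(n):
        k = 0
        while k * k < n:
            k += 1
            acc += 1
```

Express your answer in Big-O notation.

Each loop level contributes: n × n × √n. Multiplying the contributions gives O(n^2√n).

Answer: O(n^2√n)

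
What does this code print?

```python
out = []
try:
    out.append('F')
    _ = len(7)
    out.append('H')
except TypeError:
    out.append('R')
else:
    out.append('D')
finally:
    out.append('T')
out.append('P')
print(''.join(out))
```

Execution trace: 'F' (try body) → 'R' (except TypeError) → 'T' (finally) → 'P' (after the try/except). Output: FRTP

Answer: FRTP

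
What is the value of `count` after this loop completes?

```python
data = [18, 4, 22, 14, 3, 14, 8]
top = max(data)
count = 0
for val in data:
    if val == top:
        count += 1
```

Count of max value 22 in [18, 4, 22, 14, 3, 14, 8]
`count` takes the values: 0 → 1

Answer: 1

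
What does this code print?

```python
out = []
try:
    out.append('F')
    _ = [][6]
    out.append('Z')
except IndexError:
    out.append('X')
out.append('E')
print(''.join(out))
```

Execution trace: 'F' (try body) → 'X' (except IndexError) → 'E' (after the try/except). Output: FXE

Answer: FXE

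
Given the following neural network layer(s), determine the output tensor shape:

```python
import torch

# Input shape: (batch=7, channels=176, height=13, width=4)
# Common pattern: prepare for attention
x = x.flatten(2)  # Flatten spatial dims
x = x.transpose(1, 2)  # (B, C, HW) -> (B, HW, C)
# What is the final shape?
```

Input: (7, 176, 13, 4) -> after flatten(2): (7, 176, 52) -> Output: (7, 52, 176)

Answer: (7, 52, 176)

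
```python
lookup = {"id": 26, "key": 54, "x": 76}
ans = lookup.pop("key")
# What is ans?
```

Trace:
`lookup = {"id": 26, "key": 54, "x": 76}` → lookup = {'id': 26, 'key': 54, 'x': 76}
`ans = lookup.pop("key")` → lookup = {'id': 26, 'x': 76}; ans = 54
So ans = 54

Answer: 54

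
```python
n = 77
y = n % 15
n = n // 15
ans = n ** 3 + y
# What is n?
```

Trace:
`n = 77` → n = 77
`y = n % 15` → y = 2
`n = n // 15` → n = 5
`ans = n ** 3 + y` → ans = 127
So n = 5

Answer: 5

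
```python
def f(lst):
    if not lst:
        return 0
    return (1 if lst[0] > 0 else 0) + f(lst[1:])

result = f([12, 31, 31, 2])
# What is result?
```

Count of positive elements in [12, 31, 31, 2] = 4

Answer: 4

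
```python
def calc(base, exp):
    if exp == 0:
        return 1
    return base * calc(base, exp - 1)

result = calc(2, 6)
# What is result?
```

calc(2, 6) = 2 * 2 * 2 * 2 * 2 * 2 = 64

Answer: 64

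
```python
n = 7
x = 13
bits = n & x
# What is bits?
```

Trace:
`n = 7` → n = 7
`x = 13` → x = 13
`bits = n & x` → bits = 5
So bits = 5

Answer: 5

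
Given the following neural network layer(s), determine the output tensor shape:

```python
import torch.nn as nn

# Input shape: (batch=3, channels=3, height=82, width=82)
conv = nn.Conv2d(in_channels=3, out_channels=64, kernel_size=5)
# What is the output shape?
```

Input: (3, 3, 82, 82) -> Output: (3, 64, 78, 78)

Answer: (3, 64, 78, 78)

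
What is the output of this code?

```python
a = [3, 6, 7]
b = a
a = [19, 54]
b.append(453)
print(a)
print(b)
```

Key concept: rebinding vs mutation: a is rebound to a new list, b still points at the original.
Step by step:
`a = [3, 6, 7]` → a = [3, 6, 7]
`b = a` → b = [3, 6, 7] (same object as a)
`a = [19, 54]` → a = [19, 54]
`b.append(453)` → b = [3, 6, 7, 453]
`print(a)` → prints [19, 54]
`print(b)` → prints [3, 6, 7, 453]

Answer:
[19, 54]
[3, 6, 7, 453]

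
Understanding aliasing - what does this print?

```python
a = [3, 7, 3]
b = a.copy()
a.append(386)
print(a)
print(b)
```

Key concept: list.copy() creates independent copy.
Step by step:
`a = [3, 7, 3]` → a = [3, 7, 3]
`b = a.copy()` → b = [3, 7, 3]
`a.append(386)` → a = [3, 7, 3, 386]
`print(a)` → prints [3, 7, 3, 386]
`print(b)` → prints [3, 7, 3]

Answer:
[3, 7, 3, 386]
[3, 7, 3]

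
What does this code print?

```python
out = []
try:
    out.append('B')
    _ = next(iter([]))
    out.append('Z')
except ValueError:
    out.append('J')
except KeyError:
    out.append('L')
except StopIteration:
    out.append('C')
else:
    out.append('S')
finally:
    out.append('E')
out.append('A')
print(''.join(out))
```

Execution trace: 'B' (try body) → 'C' (except StopIteration) → 'E' (finally) → 'A' (after the try/except). Output: BCEA

Answer: BCEA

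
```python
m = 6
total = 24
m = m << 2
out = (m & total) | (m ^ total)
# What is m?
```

Trace:
`m = 6` → m = 6
`total = 24` → total = 24
`m = m << 2` → m = 24
`out = (m & total) | (m ^ total)` → out = 24
So m = 24

Answer: 24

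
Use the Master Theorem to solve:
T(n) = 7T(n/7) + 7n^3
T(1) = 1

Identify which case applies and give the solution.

a=7, b=7, f(n)=7n^3. log_7(7) = 1. Since c=3 > 1 and the regularity condition holds (7(n/7)^3 = (7/7^3)n^3 with 7/7^3 < 1), Case 3 applies: T(n) = Θ(f(n)) = O(n^3).

Answer: O(n^3) - Case 3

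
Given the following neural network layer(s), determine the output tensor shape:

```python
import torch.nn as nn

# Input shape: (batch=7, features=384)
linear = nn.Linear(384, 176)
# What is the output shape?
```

Input: (7, 384) -> Output: (7, 176)

Answer: (7, 176)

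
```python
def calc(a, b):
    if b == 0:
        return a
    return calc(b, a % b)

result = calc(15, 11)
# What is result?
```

calc(15, 11) -> calc(11, 4) -> calc(4, 3) -> calc(3, 1) -> calc(1, 0) -> 1

Answer: 1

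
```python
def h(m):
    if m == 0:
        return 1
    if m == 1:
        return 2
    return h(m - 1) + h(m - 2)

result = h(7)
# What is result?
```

Build up from base cases: h(0)=1, h(1)=2, h(2)=3, h(3)=5, h(4)=8, h(5)=13, h(6)=21, ..., h(7)=34

Answer: 34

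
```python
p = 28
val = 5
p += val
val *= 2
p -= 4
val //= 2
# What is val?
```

Trace:
`p = 28` → p = 28
`val = 5` → val = 5
`p += val` → p = 33
`val *= 2` → val = 10
`p -= 4` → p = 29
`val //= 2` → val = 5
So val = 5

Answer: 5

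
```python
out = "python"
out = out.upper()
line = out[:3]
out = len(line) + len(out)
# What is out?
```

Trace:
`out = "python"` → out = 'python'
`out = out.upper()` → out = 'PYTHON'
`line = out[:3]` → line = 'PYT'
`out = len(line) + len(out)` → out = 9
So out = 9

Answer: 9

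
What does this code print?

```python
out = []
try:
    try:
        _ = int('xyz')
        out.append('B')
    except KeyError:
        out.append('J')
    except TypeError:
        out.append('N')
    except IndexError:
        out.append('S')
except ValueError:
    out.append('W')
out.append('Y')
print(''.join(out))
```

Execution trace: 'W' (outer except ValueError) → 'Y' (after the try/except). Output: WY

Answer: WY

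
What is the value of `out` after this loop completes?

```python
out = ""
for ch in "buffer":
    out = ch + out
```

Reverse 'buffer'
`out` takes the values: "" → "b" → "ub" → "fub" → "ffub" → "effub" → "reffub"

Answer: "reffub"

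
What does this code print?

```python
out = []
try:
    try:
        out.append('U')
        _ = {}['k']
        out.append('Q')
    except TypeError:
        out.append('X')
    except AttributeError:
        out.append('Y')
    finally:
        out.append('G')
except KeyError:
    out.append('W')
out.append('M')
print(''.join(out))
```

Execution trace: 'U' (inner try body) → 'G' (inner finally) → 'W' (outer except KeyError) → 'M' (after the try/except). Output: UGWM

Answer: UGWM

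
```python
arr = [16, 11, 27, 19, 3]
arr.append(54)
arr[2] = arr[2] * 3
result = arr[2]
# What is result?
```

Trace:
`arr = [16, 11, 27, 19, 3]` → arr = [16, 11, 27, 19, 3]
`arr.append(54)` → arr = [16, 11, 27, 19, 3, 54]
`arr[2] = arr[2] * 3` → arr = [16, 11, 81, 19, 3, 54]
`result = arr[2]` → result = 81
So result = 81

Answer: 81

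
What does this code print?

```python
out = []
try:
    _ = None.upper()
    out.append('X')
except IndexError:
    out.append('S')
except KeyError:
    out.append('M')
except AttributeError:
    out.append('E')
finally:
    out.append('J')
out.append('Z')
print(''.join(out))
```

Execution trace: 'E' (except AttributeError) → 'J' (finally) → 'Z' (after the try/except). Output: EJZ

Answer: EJZ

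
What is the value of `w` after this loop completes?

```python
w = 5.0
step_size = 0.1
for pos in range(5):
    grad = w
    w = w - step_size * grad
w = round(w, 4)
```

Gradient descent: w = 5.0 * (1 - 0.1)^5
`w` takes the values: 5.0 → 4.5 → 4.05 → 3.645 → 3.2805 → 2.95245 → 2.9524

Answer: 2.9524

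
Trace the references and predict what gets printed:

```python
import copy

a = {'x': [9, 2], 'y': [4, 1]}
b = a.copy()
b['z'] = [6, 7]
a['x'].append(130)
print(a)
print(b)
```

Key concept: shallow copy of dict with mutable values.
Step by step:
`a = {'x': [9, 2], 'y': [4, 1]}` → a = {'x': [9, 2], 'y': [4, 1]}
`b = a.copy()` → b = {'x': [9, 2], 'y': [4, 1]}
`b['z'] = [6, 7]` → b = {'x': [9, 2], 'y': [4, 1], 'z': [6, 7]}
`a['x'].append(130)` → a = {'x': [9, 2, 130], 'y': [4, 1]}; b = {'x': [9, 2, 130], 'y': [4, 1], 'z': [6, 7]}
`print(a)` → prints {'x': [9, 2, 130], 'y': [4, 1]}
`print(b)` → prints {'x': [9, 2, 130], 'y': [4, 1], 'z': [6, 7]}

Answer:
{'x': [9, 2, 130], 'y': [4, 1]}
{'x': [9, 2, 130], 'y': [4, 1], 'z': [6, 7]}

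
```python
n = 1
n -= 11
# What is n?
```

Trace:
`n = 1` → n = 1
`n -= 11` → n = -10
So n = -10

Answer: -10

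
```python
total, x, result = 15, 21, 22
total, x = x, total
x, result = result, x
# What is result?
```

Trace:
`total, x, result = 15, 21, 22` → total = 15; x = 21; result = 22
`total, x = x, total` → total = 21; x = 15
`x, result = result, x` → x = 22; result = 15
So result = 15

Answer: 15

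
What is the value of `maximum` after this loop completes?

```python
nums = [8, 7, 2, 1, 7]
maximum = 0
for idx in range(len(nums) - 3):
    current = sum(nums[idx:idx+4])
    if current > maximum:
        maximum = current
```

Max sum of 4-element window in [8, 7, 2, 1, 7]
`maximum` takes the values: 0 → 18

Answer: 18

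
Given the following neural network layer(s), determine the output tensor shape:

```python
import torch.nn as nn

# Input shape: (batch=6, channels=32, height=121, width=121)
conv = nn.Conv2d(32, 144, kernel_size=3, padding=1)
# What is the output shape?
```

Input: (6, 32, 121, 121) -> Output: (6, 144, 121, 121)

Answer: (6, 144, 121, 121)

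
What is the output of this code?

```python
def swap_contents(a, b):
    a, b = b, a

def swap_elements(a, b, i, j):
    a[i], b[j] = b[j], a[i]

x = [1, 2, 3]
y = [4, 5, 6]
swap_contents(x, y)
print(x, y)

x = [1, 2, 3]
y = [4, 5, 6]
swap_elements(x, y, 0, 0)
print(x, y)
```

Key concept: parameter rebinding vs mutation.
Step by step:
`x = [1, 2, 3]` → x = [1, 2, 3]
`y = [4, 5, 6]` → y = [4, 5, 6]
`swap_contents(x, y)` → no visible change to tracked variables
`print(x, y)` → prints [1, 2, 3] [4, 5, 6]
`x = [1, 2, 3]` → x = [1, 2, 3]
`y = [4, 5, 6]` → y = [4, 5, 6]
`swap_elements(x, y, 0, 0)` → x = [4, 2, 3]; y = [1, 5, 6]
`print(x, y)` → prints [4, 2, 3] [1, 5, 6]

Answer:
[1, 2, 3] [4, 5, 6]
[4, 2, 3] [1, 5, 6]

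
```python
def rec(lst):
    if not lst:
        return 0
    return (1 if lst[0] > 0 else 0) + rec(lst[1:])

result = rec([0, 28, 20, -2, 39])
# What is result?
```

Count of positive elements in [0, 28, 20, -2, 39] = 3

Answer: 3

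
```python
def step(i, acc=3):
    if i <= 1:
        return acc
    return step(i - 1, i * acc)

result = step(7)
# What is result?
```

Accumulator trace (n, acc): (7, 3) -> (6, 21) -> (5, 126) -> (4, 630) -> (3, 2520) -> (2, 7560) -> (1, 15120) -> return 15120

Answer: 15120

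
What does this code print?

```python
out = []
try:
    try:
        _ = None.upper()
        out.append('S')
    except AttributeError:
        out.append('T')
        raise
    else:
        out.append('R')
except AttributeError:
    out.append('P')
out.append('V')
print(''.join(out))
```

Execution trace: 'T' (inner except AttributeError) → 'P' (outer except AttributeError) → 'V' (after the try/except). Output: TPV

Answer: TPV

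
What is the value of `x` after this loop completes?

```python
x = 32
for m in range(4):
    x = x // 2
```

Halve 4 times: 32 // 2^4 = 2
`x` takes the values: 32 → 16 → 8 → 4 → 2

Answer: 2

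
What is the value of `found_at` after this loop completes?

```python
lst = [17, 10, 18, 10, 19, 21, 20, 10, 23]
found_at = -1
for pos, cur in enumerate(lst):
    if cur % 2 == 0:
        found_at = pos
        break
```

First even number index in [17, 10, 18, 10, 19, 21, 20, 10, 23]
`found_at` takes the values: -1 → 1

Answer: 1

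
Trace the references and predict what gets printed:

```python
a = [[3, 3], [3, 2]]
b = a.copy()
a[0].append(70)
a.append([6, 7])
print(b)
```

Key concept: shallow copy with nested lists.
Step by step:
`a = [[3, 3], [3, 2]]` → a = [[3, 3], [3, 2]]
`b = a.copy()` → b = [[3, 3], [3, 2]]
`a[0].append(70)` → a = [[3, 3, 70], [3, 2]]; b = [[3, 3, 70], [3, 2]]
`a.append([6, 7])` → a = [[3, 3, 70], [3, 2], [6, 7]]
`print(b)` → prints [[3, 3, 70], [3, 2]]

Answer: [[3, 3, 70], [3, 2]]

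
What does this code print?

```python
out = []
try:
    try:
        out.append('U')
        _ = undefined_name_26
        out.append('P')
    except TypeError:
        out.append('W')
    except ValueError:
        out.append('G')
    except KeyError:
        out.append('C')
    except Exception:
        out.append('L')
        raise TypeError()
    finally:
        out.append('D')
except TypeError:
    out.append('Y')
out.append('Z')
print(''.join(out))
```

Execution trace: 'U' (try body) → 'L' (except Exception) → 'D' (finally) → 'Y' (outer except TypeError) → 'Z' (after the try/except). Output: ULDYZ

Answer: ULDYZ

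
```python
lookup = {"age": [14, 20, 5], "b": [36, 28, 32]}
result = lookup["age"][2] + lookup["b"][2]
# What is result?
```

Trace:
`lookup = {"age": [14, 20, 5], "b": [36, 28, 32]}` → lookup = {'age': [14, 20, 5], 'b': [36, 28, 32]}
`result = lookup["age"][2] + lookup["b"][2]` → result = 37
So result = 37

Answer: 37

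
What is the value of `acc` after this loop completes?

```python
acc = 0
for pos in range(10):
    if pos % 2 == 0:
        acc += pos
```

Sum of even numbers 0 to 9
`acc` takes the values: 0 → 2 → 6 → 12 → 20

Answer: 20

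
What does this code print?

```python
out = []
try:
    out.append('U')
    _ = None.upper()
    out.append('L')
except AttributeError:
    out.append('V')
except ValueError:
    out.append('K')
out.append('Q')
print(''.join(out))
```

Execution trace: 'U' (try body) → 'V' (except AttributeError) → 'Q' (after the try/except). Output: UVQ

Answer: UVQ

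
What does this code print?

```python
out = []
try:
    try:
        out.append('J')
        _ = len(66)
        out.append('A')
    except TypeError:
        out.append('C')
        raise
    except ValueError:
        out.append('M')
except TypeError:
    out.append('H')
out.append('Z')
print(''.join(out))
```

Execution trace: 'J' (inner try body) → 'C' (inner except TypeError) → 'H' (outer except TypeError) → 'Z' (after the try/except). Output: JCHZ

Answer: JCHZ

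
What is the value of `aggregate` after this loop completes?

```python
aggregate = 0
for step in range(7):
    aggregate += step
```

Sum of 0 to 6 = 21
`aggregate` takes the values: 0 → 1 → 3 → 6 → 10 → 15 → 21

Answer: 21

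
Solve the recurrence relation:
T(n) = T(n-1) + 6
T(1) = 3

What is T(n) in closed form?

Unrolling: T(n) = T(1) + 6·(n-1) = 3 + 6(n-1) = 6n - 3.

Answer: T(n) = 6n - 3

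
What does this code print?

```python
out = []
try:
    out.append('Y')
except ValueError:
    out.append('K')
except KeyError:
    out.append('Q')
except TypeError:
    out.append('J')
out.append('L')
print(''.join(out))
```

Execution trace: 'Y' (try body, no exception) → 'L' (after the try/except). Output: YL

Answer: YL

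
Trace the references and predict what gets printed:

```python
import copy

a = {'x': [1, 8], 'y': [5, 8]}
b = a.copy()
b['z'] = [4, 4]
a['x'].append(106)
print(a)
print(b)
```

Key concept: shallow copy of dict with mutable values.
Step by step:
`a = {'x': [1, 8], 'y': [5, 8]}` → a = {'x': [1, 8], 'y': [5, 8]}
`b = a.copy()` → b = {'x': [1, 8], 'y': [5, 8]}
`b['z'] = [4, 4]` → b = {'x': [1, 8], 'y': [5, 8], 'z': [4, 4]}
`a['x'].append(106)` → a = {'x': [1, 8, 106], 'y': [5, 8]}; b = {'x': [1, 8, 106], 'y': [5, 8], 'z': [4, 4]}
`print(a)` → prints {'x': [1, 8, 106], 'y': [5, 8]}
`print(b)` → prints {'x': [1, 8, 106], 'y': [5, 8], 'z': [4, 4]}

Answer:
{'x': [1, 8, 106], 'y': [5, 8]}
{'x': [1, 8, 106], 'y': [5, 8], 'z': [4, 4]}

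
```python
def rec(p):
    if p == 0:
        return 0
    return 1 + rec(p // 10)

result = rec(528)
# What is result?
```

Count of digits of 528: 3

Answer: 3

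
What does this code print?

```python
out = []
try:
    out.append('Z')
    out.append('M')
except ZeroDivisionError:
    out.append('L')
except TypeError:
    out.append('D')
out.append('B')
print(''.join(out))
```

Execution trace: 'Z' (try body) → 'M' (try body, no exception) → 'B' (after the try/except). Output: ZMB

Answer: ZMB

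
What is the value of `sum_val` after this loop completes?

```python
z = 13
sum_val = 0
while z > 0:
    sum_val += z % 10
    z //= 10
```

Sum digits of 13
`sum_val` takes the values: 0 → 3 → 4

Answer: 4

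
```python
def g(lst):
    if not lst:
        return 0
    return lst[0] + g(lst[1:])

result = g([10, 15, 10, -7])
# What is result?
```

10 + 15 + 10 + (-7) + 0 = 28

Answer: 28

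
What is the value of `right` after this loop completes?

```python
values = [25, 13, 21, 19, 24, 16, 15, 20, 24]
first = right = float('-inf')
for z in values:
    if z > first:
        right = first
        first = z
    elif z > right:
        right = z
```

Second largest (with repeats) in [25, 13, 21, 19, 24, 16, 15, 20, 24]
`right` takes the values: -inf → 13 → 21 → 24

Answer: 24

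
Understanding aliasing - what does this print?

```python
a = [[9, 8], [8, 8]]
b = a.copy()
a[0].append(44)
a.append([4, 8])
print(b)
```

Key concept: shallow copy with nested lists.
Step by step:
`a = [[9, 8], [8, 8]]` → a = [[9, 8], [8, 8]]
`b = a.copy()` → b = [[9, 8], [8, 8]]
`a[0].append(44)` → a = [[9, 8, 44], [8, 8]]; b = [[9, 8, 44], [8, 8]]
`a.append([4, 8])` → a = [[9, 8, 44], [8, 8], [4, 8]]
`print(b)` → prints [[9, 8, 44], [8, 8]]

Answer: [[9, 8, 44], [8, 8]]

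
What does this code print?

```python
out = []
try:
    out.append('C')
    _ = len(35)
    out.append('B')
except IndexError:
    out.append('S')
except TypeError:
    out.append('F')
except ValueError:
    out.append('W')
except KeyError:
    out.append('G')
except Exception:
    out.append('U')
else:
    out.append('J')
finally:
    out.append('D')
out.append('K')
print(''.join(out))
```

Execution trace: 'C' (try body) → 'F' (except TypeError) → 'D' (finally) → 'K' (after the try/except). Output: CFDK

Answer: CFDK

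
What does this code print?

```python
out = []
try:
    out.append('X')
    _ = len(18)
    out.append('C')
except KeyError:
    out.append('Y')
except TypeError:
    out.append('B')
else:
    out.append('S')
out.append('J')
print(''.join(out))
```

Execution trace: 'X' (try body) → 'B' (except TypeError) → 'J' (after the try/except). Output: XBJ

Answer: XBJ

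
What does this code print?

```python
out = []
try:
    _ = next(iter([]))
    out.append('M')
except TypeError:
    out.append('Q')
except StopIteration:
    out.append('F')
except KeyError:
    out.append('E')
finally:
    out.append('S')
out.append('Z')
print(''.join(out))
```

Execution trace: 'F' (except StopIteration) → 'S' (finally) → 'Z' (after the try/except). Output: FSZ

Answer: FSZ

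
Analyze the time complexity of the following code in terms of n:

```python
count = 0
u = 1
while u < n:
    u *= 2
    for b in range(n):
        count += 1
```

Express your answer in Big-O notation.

Each loop level contributes: log n × n. Multiplying the contributions gives O(n log n).

Answer: O(n log n)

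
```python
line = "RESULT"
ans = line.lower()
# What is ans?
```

Trace:
`line = "RESULT"` → line = 'RESULT'
`ans = line.lower()` → ans = 'result'
So ans = 'result'

Answer: 'result'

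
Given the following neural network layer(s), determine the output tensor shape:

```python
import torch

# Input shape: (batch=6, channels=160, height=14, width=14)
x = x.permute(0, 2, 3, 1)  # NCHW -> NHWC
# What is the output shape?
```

Input: (6, 160, 14, 14) -> Output: (6, 14, 14, 160)

Answer: (6, 14, 14, 160)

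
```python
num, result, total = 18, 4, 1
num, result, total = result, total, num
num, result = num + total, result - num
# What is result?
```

Trace:
`num, result, total = 18, 4, 1` → num = 18; result = 4; total = 1
`num, result, total = result, total, num` → num = 4; result = 1; total = 18
`num, result = num + total, result - num` → num = 22; result = -3
So result = -3

Answer: -3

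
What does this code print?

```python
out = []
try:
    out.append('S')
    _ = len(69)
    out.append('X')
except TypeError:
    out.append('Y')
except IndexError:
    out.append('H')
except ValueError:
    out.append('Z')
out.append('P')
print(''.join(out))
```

Execution trace: 'S' (try body) → 'Y' (except TypeError) → 'P' (after the try/except). Output: SYP

Answer: SYP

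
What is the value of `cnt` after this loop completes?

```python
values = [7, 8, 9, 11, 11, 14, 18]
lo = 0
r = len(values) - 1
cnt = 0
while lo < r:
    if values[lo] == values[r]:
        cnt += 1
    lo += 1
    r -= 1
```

Count matching pairs from ends
`cnt` takes the values: 0

Answer: 0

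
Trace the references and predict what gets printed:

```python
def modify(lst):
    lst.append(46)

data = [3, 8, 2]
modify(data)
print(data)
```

Key concept: function modifies passed list.
Step by step:
`data = [3, 8, 2]` → data = [3, 8, 2]
`modify(data)` → data = [3, 8, 2, 46]
`print(data)` → prints [3, 8, 2, 46]

Answer: [3, 8, 2, 46]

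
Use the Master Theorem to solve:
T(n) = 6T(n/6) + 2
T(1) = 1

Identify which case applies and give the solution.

a=6, b=6, f(n)=2. log_6(6) = 1. Since c=0 < 1, Case 1 applies: T(n) = Θ(n^log_b(a)) = O(n).

Answer: O(n) - Case 1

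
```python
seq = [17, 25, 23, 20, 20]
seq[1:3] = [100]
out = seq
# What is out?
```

Trace:
`seq = [17, 25, 23, 20, 20]` → seq = [17, 25, 23, 20, 20]
`seq[1:3] = [100]` → seq = [17, 100, 20, 20]
`out = seq` → out = [17, 100, 20, 20]
So out = [17, 100, 20, 20]

Answer: [17, 100, 20, 20]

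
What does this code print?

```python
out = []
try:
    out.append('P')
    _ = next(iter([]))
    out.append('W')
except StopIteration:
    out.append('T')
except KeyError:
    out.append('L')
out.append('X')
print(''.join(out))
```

Execution trace: 'P' (try body) → 'T' (except StopIteration) → 'X' (after the try/except). Output: PTX

Answer: PTX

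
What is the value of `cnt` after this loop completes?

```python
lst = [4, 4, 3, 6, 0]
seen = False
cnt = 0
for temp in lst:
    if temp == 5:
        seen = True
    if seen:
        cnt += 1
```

Count elements after first 5 in [4, 4, 3, 6, 0]
`cnt` takes the values: 0

Answer: 0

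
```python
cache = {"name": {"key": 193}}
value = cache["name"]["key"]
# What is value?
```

Trace:
`cache = {"name": {"key": 193}}` → cache = {'name': {'key': 193}}
`value = cache["name"]["key"]` → value = 193
So value = 193

Answer: 193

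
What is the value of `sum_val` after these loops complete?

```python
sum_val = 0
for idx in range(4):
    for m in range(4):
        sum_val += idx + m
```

Sum of all idx+m for idx,m in 4x4
`sum_val` takes the values: 0 → 1 → 3 → 6 → 7 → 9 → 12 → 16 → 18 → 21 → 25 → 30 → 33 → 37 → 42 → 48

Answer: 48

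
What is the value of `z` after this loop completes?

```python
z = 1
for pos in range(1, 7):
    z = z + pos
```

Start at 1, add 1 through 6
`z` takes the values: 1 → 2 → 4 → 7 → 11 → 16 → 22

Answer: 22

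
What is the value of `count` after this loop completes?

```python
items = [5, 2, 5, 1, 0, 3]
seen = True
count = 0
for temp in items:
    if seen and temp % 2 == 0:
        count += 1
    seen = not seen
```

Count even values at even positions
`count` takes the values: 0 → 1

Answer: 1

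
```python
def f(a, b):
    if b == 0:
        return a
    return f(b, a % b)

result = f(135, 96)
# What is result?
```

f(135, 96) -> f(96, 39) -> f(39, 18) -> f(18, 3) -> f(3, 0) -> 3

Answer: 3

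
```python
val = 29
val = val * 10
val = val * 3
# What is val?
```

Trace:
`val = 29` → val = 29
`val = val * 10` → val = 290
`val = val * 3` → val = 870
So val = 870

Answer: 870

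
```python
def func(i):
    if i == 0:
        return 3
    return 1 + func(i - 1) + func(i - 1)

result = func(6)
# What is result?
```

func(i) = 1 + 2·func(i-1), func(0)=3. Closed form: (3+1)·2^6 - 1 = 255.

Answer: 255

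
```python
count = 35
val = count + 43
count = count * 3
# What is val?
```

Trace:
`count = 35` → count = 35
`val = count + 43` → val = 78
`count = count * 3` → count = 105
So val = 78

Answer: 78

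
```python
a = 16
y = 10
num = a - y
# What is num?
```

Trace:
`a = 16` → a = 16
`y = 10` → y = 10
`num = a - y` → num = 6
So num = 6

Answer: 6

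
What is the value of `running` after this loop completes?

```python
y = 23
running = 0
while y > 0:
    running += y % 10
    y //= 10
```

Sum digits of 23
`running` takes the values: 0 → 3 → 5

Answer: 5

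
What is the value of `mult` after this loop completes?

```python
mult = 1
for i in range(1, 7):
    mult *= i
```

6! = 720
`mult` takes the values: 1 → 2 → 6 → 24 → 120 → 720

Answer: 720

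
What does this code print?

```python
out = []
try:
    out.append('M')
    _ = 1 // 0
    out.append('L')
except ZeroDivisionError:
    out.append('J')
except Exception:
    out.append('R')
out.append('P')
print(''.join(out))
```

Execution trace: 'M' (try body) → 'J' (except ZeroDivisionError) → 'P' (after the try/except). Output: MJP

Answer: MJP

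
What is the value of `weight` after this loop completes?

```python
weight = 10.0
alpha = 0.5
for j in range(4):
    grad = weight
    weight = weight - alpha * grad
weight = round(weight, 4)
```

Gradient descent: w = 10.0 * (1 - 0.5)^4
`weight` takes the values: 10.0 → 5.0 → 2.5 → 1.25 → 0.625

Answer: 0.625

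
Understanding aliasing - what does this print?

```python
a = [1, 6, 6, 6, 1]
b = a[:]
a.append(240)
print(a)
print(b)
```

Key concept: slice [:] creates copy.
Step by step:
`a = [1, 6, 6, 6, 1]` → a = [1, 6, 6, 6, 1]
`b = a[:]` → b = [1, 6, 6, 6, 1]
`a.append(240)` → a = [1, 6, 6, 6, 1, 240]
`print(a)` → prints [1, 6, 6, 6, 1, 240]
`print(b)` → prints [1, 6, 6, 6, 1]

Answer:
[1, 6, 6, 6, 1, 240]
[1, 6, 6, 6, 1]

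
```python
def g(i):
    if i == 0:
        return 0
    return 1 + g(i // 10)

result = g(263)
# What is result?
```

Count of digits of 263: 3

Answer: 3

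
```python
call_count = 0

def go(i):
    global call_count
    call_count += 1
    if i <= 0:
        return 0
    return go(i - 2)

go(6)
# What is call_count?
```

Linear recursion stepping by 2: 4 calls from i=6 down to ≤0.

Answer: 4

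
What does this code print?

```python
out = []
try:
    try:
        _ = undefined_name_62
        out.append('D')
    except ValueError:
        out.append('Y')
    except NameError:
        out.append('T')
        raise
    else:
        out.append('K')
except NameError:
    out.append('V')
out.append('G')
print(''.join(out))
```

Execution trace: 'T' (inner except NameError) → 'V' (outer except NameError) → 'G' (after the try/except). Output: TVG

Answer: TVG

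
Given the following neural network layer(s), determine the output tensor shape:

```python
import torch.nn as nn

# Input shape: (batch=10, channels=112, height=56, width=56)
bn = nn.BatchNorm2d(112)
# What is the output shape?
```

Input: (10, 112, 56, 56) -> Output: (10, 112, 56, 56)

Answer: (10, 112, 56, 56)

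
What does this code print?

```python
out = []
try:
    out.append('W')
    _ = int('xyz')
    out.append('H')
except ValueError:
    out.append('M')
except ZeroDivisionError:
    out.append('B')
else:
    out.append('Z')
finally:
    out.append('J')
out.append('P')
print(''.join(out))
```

Execution trace: 'W' (try body) → 'M' (except ValueError) → 'J' (finally) → 'P' (after the try/except). Output: WMJP

Answer: WMJP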